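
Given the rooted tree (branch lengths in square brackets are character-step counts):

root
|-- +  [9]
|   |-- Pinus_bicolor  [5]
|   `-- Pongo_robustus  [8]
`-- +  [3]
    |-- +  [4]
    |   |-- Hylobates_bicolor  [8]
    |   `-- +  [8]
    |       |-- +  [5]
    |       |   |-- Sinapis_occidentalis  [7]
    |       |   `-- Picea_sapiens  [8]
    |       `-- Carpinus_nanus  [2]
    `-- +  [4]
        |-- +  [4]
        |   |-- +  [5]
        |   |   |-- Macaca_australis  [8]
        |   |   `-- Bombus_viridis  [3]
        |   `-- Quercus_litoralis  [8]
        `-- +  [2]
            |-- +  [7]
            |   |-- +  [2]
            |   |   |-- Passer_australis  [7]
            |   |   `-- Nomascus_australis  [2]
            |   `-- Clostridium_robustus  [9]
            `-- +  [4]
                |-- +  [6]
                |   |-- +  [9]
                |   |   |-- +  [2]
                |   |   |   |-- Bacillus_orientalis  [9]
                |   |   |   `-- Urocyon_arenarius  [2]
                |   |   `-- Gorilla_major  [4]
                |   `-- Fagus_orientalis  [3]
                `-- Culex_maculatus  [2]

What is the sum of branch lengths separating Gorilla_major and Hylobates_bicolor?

The path runs Gorilla_major → … → MRCA → … → Hylobates_bicolor; the MRCA is the node subtending ((Hylobates_bicolor,((Sinapis_occidentalis,Picea_sapiens),Carpinus_nanus)),(((Macaca_australis,Bombus_viridis),Quercus_litoralis),(((Passer_australis,Nomascus_australis),Clostridium_robustus),((((Bacillus_orientalis,Urocyon_arenarius),Gorilla_major),Fagus_orientalis),Culex_maculatus)))).
Branch lengths along that path: 4 + 9 + 6 + 4 + 2 + 4 + 4 + 8 = 41.

41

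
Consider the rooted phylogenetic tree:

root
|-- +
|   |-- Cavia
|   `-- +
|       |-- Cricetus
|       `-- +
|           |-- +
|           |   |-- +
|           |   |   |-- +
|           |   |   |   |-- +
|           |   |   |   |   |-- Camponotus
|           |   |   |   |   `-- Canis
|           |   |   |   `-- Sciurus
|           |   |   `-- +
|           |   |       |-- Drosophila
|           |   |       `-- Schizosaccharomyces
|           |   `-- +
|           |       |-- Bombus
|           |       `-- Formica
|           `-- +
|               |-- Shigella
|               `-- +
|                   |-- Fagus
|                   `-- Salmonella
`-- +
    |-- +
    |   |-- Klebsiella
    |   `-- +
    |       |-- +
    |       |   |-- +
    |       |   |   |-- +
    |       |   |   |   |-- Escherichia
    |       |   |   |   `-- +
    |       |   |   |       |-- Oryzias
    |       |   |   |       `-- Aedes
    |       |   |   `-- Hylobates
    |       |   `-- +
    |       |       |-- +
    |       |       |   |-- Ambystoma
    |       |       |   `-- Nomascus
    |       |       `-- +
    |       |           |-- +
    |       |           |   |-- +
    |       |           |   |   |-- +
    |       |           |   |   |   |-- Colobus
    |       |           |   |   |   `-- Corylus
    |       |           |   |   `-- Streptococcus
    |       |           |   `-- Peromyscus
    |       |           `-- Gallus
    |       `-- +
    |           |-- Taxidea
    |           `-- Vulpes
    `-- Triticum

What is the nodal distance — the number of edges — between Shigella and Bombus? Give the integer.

The MRCA of Shigella and Bombus is the node subtending (((((Camponotus,Canis),Sciurus),(Drosophila,Schizosaccharomyces)),(Bombus,Formica)),(Shigella,(Fagus,Salmonella))).
From Shigella up to that node: 2 branches. From Bombus up to the same node: 3 branches. Total: 2 + 3 = 5.

5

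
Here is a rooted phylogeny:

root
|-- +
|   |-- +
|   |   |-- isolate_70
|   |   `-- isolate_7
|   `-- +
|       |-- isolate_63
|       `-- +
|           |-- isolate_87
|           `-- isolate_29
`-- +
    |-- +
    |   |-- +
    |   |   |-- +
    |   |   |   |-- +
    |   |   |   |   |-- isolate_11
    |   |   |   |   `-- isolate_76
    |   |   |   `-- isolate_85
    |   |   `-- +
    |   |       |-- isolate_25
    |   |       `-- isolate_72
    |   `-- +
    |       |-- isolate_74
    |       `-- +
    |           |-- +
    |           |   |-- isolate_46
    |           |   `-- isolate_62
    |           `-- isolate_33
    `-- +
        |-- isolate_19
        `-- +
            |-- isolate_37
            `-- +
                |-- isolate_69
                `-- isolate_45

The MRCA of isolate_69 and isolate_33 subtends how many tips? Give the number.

13

The MRCA of isolate_69 and isolate_33 is the node subtending (((((isolate_11,isolate_76),isolate_85),(isolate_25,isolate_72)),(isolate_74,((isolate_46,isolate_62),isolate_33))),(isolate_19,(isolate_37,(isolate_69,isolate_45)))).
That clade contains 13 terminal taxa: isolate_11, isolate_19, isolate_25, isolate_33, isolate_37, isolate_45, isolate_46, isolate_62, isolate_69, isolate_72, isolate_74, isolate_76, isolate_85.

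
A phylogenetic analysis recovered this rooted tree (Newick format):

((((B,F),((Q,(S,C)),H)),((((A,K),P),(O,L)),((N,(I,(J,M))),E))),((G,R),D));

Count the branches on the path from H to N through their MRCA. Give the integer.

7

The MRCA of H and N is the node subtending (((B,F),((Q,(S,C)),H)),((((A,K),P),(O,L)),((N,(I,(J,M))),E))).
From H up to that node: 3 branches. From N up to the same node: 4 branches. Total: 3 + 4 = 7.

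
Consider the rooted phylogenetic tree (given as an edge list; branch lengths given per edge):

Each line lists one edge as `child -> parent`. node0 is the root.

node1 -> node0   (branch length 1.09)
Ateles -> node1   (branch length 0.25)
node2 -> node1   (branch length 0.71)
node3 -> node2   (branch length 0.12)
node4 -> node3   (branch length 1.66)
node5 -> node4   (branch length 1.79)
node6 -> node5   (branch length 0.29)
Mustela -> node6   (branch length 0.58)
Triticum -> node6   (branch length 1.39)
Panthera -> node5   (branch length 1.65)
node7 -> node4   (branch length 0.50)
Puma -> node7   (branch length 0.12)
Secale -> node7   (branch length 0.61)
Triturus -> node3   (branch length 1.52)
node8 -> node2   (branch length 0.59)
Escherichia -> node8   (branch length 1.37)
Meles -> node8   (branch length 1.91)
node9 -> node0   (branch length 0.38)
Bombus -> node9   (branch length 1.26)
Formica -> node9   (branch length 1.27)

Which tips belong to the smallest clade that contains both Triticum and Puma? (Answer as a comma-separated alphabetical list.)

Mustela, Panthera, Puma, Secale, Triticum

Tracing Triticum: it sits inside (Mustela,Triticum).
Tracing Puma: it sits inside (Puma,Secale).
The smallest clade enclosing both is (((Mustela,Triticum),Panthera),(Puma,Secale)); the answer is its 5 terminal taxa in alphabetical order.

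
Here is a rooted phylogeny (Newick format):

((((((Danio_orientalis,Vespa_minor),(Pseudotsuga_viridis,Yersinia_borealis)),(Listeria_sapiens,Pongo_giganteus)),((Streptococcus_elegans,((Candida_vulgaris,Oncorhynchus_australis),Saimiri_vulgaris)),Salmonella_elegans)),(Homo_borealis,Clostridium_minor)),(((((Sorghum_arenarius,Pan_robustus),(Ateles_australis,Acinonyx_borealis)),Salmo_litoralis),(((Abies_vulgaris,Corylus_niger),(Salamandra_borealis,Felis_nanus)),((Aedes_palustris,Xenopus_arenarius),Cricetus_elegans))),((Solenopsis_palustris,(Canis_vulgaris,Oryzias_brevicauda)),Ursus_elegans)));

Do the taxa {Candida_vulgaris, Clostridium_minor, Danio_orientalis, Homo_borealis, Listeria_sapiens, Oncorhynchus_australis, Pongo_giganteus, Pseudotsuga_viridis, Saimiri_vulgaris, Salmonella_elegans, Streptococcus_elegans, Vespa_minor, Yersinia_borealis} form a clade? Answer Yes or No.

Yes

The most recent common ancestor of these taxa subtends (((((Danio_orientalis,Vespa_minor),(Pseudotsuga_viridis,Yersinia_borealis)),(Listeria_sapiens,Pongo_giganteus)),((Streptococcus_elegans,((Candida_vulgaris,Oncorhynchus_australis),Saimiri_vulgaris)),Salmonella_elegans)),(Homo_borealis,Clostridium_minor)).
That clade has exactly 13 tips — every listed taxon and nothing else — so the group is monophyletic.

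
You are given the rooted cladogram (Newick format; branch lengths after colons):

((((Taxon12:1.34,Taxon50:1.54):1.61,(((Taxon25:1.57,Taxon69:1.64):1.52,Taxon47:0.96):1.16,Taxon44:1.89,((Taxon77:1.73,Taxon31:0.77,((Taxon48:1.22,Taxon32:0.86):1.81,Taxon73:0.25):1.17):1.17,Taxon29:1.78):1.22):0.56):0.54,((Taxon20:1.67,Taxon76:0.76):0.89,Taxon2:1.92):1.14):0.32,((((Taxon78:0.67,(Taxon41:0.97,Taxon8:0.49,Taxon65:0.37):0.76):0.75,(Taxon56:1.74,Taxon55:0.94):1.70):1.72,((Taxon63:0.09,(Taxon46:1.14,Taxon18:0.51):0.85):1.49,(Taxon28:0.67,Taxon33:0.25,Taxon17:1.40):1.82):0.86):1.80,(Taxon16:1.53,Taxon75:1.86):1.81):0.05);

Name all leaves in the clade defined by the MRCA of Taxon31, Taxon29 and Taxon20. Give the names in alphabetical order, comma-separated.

Tracing Taxon31: it sits inside (Taxon77,Taxon31,((Taxon48,Taxon32),Taxon73)).
Tracing Taxon29: it sits inside ((Taxon77,Taxon31,((Taxon48,Taxon32),Taxon73)),Taxon29).
Tracing Taxon20: it sits inside (Taxon20,Taxon76).
The smallest clade enclosing all 3 is (((Taxon12,Taxon50),(((Taxon25,Taxon69),Taxon47),Taxon44,((Taxon77,Taxon31,((Taxon48,Taxon32),Taxon73)),Taxon29))),((Taxon20,Taxon76),Taxon2)); the answer is its 15 terminal taxa in alphabetical order.

Taxon12, Taxon2, Taxon20, Taxon25, Taxon29, Taxon31, Taxon32, Taxon44, Taxon47, Taxon48, Taxon50, Taxon69, Taxon73, Taxon76, Taxon77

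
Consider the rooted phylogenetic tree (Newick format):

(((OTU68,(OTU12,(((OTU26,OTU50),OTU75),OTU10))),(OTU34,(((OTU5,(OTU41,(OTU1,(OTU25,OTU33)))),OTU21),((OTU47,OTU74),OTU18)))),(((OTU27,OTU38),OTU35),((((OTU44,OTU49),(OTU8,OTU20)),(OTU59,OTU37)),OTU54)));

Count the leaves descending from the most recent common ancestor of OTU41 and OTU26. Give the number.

The MRCA of OTU41 and OTU26 is the node subtending ((OTU68,(OTU12,(((OTU26,OTU50),OTU75),OTU10))),(OTU34,(((OTU5,(OTU41,(OTU1,(OTU25,OTU33)))),OTU21),((OTU47,OTU74),OTU18)))).
That clade contains 16 terminal taxa: OTU1, OTU10, OTU12, OTU18, OTU21, OTU25, OTU26, OTU33, OTU34, OTU41, OTU47, OTU5, OTU50, OTU68, OTU74, OTU75.

16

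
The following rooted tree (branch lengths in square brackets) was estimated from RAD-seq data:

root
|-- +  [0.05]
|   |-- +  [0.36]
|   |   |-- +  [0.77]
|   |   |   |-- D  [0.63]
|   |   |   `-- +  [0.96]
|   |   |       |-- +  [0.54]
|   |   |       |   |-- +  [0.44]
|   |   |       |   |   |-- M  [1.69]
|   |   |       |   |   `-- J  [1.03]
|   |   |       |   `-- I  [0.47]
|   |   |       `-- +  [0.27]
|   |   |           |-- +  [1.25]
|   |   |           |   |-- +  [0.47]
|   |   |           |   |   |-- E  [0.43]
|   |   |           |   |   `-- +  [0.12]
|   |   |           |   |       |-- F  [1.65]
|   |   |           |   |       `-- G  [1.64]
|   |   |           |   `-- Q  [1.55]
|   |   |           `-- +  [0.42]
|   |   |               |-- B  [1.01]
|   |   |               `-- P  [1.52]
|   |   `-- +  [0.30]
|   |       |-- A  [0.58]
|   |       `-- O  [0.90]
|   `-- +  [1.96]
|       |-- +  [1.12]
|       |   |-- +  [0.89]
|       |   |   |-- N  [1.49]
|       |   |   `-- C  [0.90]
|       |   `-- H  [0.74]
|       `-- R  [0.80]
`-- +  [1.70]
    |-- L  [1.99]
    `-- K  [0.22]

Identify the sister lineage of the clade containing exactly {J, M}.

The clade containing exactly {J, M} attaches to the tree at the node subtending ((M,J),I).
The other lineage descending from that same node — the sister group — is the single tip I.

I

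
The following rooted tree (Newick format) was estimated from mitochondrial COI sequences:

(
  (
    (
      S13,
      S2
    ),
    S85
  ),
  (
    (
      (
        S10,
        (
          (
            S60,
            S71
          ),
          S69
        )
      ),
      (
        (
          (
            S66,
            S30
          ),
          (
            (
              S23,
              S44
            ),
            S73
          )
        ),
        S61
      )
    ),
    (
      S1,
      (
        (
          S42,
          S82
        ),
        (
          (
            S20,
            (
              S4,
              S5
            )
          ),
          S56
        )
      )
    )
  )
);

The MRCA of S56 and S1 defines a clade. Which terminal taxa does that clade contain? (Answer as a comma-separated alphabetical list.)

Tracing S56: it sits inside ((S20,(S4,S5)),S56).
Tracing S1: it sits inside (S1,((S42,S82),((S20,(S4,S5)),S56))).
The smallest clade enclosing both is (S1,((S42,S82),((S20,(S4,S5)),S56))); the answer is its 7 terminal taxa in alphabetical order.

S1, S20, S4, S42, S5, S56, S82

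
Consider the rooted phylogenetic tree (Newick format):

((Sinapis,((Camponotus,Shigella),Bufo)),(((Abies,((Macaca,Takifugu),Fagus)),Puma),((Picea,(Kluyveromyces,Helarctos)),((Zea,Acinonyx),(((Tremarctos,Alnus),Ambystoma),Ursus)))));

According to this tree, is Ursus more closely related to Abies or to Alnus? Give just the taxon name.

The MRCA of Ursus and Alnus subtends (((Tremarctos,Alnus),Ambystoma),Ursus) (4 taxa).
The MRCA of Ursus and Abies subtends (((Abies,((Macaca,Takifugu),Fagus)),Puma),((Picea,(Kluyveromyces,Helarctos)),((Zea,Acinonyx),(((Tremarctos,Alnus),Ambystoma),Ursus)))) (14 taxa).
The first is nested inside the second, so Ursus shares a more recent common ancestor with Alnus.

Alnus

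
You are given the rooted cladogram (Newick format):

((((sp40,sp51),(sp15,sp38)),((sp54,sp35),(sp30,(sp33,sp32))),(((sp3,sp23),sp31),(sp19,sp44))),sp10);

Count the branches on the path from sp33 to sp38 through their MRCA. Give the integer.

7

The MRCA of sp33 and sp38 is the node subtending (((sp40,sp51),(sp15,sp38)),((sp54,sp35),(sp30,(sp33,sp32))),(((sp3,sp23),sp31),(sp19,sp44))).
From sp33 up to that node: 4 branches. From sp38 up to the same node: 3 branches. Total: 4 + 3 = 7.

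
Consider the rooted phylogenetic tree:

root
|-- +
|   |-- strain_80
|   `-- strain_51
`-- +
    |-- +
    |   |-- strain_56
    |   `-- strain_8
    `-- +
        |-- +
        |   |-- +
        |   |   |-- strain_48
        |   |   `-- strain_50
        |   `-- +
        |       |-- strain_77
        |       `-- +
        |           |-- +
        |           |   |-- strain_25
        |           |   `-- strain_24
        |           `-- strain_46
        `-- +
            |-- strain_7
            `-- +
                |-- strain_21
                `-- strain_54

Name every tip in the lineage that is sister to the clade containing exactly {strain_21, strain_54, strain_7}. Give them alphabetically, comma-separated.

The clade containing exactly {strain_21, strain_54, strain_7} attaches to the tree at the node subtending (((strain_48,strain_50),(strain_77,((strain_25,strain_24),strain_46))),(strain_7,(strain_21,strain_54))).
The other lineage descending from that same node — the sister group — is ((strain_48,strain_50),(strain_77,((strain_25,strain_24),strain_46))); its 6 tips in alphabetical order are the answer.

strain_24, strain_25, strain_46, strain_48, strain_50, strain_77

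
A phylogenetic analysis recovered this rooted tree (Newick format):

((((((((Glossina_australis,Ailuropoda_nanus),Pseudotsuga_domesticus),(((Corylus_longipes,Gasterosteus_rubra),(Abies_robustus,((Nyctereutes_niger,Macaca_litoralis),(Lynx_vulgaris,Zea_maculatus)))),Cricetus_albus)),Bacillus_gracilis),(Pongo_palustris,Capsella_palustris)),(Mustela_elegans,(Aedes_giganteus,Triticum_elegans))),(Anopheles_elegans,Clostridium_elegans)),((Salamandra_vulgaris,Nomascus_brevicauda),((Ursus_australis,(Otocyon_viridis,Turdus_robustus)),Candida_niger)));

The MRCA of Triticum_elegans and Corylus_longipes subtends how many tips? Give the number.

The MRCA of Triticum_elegans and Corylus_longipes is the node subtending ((((((Glossina_australis,Ailuropoda_nanus),Pseudotsuga_domesticus),(((Corylus_longipes,Gasterosteus_rubra),(Abies_robustus,((Nyctereutes_niger,Macaca_litoralis),(Lynx_vulgaris,Zea_maculatus)))),Cricetus_albus)),Bacillus_gracilis),(Pongo_palustris,Capsella_palustris)),(Mustela_elegans,(Aedes_giganteus,Triticum_elegans))).
That clade contains 17 terminal taxa: Abies_robustus, Aedes_giganteus, Ailuropoda_nanus, Bacillus_gracilis, Capsella_palustris, Corylus_longipes, Cricetus_albus, Gasterosteus_rubra, Glossina_australis, Lynx_vulgaris, Macaca_litoralis, Mustela_elegans, Nyctereutes_niger, Pongo_palustris, Pseudotsuga_domesticus, Triticum_elegans, Zea_maculatus.

17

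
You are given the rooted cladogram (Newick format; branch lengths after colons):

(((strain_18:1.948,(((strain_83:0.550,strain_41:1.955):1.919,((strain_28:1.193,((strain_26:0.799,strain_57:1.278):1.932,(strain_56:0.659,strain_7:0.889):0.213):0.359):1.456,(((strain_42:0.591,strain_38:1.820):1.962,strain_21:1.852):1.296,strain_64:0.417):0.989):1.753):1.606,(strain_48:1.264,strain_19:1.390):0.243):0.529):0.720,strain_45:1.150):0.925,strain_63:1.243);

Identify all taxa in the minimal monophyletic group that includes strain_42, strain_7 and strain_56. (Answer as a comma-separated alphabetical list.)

strain_21, strain_26, strain_28, strain_38, strain_42, strain_56, strain_57, strain_64, strain_7

Tracing strain_42: it sits inside (strain_42,strain_38).
Tracing strain_7: it sits inside (strain_56,strain_7).
Tracing strain_56: it sits inside (strain_56,strain_7).
The smallest clade enclosing all 3 is ((strain_28,((strain_26,strain_57),(strain_56,strain_7))),(((strain_42,strain_38),strain_21),strain_64)); the answer is its 9 terminal taxa in alphabetical order.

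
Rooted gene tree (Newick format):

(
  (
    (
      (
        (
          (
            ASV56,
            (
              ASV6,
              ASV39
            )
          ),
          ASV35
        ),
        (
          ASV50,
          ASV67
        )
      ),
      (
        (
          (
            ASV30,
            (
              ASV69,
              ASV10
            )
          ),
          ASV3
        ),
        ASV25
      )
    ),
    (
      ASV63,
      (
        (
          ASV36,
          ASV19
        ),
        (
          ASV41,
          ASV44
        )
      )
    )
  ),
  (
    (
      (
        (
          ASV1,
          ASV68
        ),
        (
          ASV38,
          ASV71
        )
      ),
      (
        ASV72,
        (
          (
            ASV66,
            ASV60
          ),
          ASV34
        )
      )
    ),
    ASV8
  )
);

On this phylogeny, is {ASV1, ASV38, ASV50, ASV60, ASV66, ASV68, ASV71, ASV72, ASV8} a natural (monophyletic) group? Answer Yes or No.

No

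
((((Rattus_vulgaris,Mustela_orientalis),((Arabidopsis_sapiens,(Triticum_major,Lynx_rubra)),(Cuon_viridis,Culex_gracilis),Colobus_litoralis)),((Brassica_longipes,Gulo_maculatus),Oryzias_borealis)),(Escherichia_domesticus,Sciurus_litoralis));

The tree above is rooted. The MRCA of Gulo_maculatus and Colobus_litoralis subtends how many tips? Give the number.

11

The MRCA of Gulo_maculatus and Colobus_litoralis is the node subtending (((Rattus_vulgaris,Mustela_orientalis),((Arabidopsis_sapiens,(Triticum_major,Lynx_rubra)),(Cuon_viridis,Culex_gracilis),Colobus_litoralis)),((Brassica_longipes,Gulo_maculatus),Oryzias_borealis)).
That clade contains 11 terminal taxa: Arabidopsis_sapiens, Brassica_longipes, Colobus_litoralis, Culex_gracilis, Cuon_viridis, Gulo_maculatus, Lynx_rubra, Mustela_orientalis, Oryzias_borealis, Rattus_vulgaris, Triticum_major.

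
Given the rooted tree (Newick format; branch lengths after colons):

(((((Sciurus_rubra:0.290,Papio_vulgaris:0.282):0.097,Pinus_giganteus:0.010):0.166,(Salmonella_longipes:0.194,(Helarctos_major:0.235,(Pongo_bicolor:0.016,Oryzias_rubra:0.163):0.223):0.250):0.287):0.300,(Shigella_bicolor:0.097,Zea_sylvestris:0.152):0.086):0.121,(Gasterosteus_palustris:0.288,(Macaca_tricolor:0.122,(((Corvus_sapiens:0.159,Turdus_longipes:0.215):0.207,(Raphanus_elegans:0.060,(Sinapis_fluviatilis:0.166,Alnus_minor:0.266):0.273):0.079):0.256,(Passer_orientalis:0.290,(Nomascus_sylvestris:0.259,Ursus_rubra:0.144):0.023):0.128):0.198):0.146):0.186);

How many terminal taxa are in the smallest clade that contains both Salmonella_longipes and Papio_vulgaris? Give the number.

The MRCA of Salmonella_longipes and Papio_vulgaris is the node subtending (((Sciurus_rubra,Papio_vulgaris),Pinus_giganteus),(Salmonella_longipes,(Helarctos_major,(Pongo_bicolor,Oryzias_rubra)))).
That clade contains 7 terminal taxa: Helarctos_major, Oryzias_rubra, Papio_vulgaris, Pinus_giganteus, Pongo_bicolor, Salmonella_longipes, Sciurus_rubra.

7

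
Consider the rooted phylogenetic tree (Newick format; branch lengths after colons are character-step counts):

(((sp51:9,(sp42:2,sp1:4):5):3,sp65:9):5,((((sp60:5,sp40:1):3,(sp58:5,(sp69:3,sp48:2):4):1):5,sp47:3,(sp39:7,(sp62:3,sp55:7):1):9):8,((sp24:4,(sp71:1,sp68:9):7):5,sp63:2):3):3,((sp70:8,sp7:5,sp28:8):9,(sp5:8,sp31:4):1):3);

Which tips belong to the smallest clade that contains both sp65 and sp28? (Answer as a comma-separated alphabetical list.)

sp1, sp24, sp28, sp31, sp39, sp40, sp42, sp47, sp48, sp5, sp51, sp55, sp58, sp60, sp62, sp63, sp65, sp68, sp69, sp7, sp70, sp71

Tracing sp65: it sits inside ((sp51,(sp42,sp1)),sp65).
Tracing sp28: it sits inside (sp70,sp7,sp28).
The smallest clade enclosing both is the whole tree (their MRCA is the root), so the answer is all 22 tips in alphabetical order.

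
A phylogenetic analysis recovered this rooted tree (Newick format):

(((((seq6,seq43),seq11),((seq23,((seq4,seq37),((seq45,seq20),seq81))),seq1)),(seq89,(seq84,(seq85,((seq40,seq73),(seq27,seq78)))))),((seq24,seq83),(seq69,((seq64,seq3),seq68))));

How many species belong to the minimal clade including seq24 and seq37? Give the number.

The MRCA of seq24 and seq37 is the root, so the clade is the entire tree.
That clade contains 23 terminal taxa: seq1, seq11, seq20, seq23, seq24, seq27, seq3, seq37, seq4, seq40, seq43, seq45, seq6, seq64, seq68, seq69, seq73, seq78, seq81, seq83, seq84, seq85, seq89.

23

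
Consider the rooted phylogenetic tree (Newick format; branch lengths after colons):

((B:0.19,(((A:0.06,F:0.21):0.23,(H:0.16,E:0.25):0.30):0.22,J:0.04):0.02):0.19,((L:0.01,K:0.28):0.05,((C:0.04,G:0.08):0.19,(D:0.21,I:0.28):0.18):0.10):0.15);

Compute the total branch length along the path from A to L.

0.93

The path runs A → … → MRCA → … → L; the MRCA is the root of the tree.
Branch lengths along that path: 0.06 + 0.23 + 0.22 + 0.02 + 0.19 + 0.15 + 0.05 + 0.01 = 0.93.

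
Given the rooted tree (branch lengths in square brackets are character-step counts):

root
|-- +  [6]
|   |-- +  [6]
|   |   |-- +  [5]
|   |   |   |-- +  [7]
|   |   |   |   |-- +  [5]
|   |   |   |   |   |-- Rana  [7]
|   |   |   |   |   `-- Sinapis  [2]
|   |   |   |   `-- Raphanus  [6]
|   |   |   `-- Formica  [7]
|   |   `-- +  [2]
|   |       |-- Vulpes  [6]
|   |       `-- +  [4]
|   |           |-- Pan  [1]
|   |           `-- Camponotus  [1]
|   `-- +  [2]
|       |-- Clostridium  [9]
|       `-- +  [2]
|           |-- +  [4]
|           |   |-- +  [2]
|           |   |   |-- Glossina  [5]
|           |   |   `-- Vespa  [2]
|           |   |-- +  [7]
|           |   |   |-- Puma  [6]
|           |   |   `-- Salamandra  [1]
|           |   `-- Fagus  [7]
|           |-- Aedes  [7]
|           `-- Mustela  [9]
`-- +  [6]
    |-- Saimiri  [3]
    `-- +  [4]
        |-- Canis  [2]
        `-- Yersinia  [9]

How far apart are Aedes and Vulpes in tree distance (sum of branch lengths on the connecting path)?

The path runs Aedes → … → MRCA → … → Vulpes; the MRCA is the node subtending (((((Rana,Sinapis),Raphanus),Formica),(Vulpes,(Pan,Camponotus))),(Clostridium,(((Glossina,Vespa),(Puma,Salamandra),Fagus),Aedes,Mustela))).
Branch lengths along that path: 7 + 2 + 2 + 6 + 2 + 6 = 25.

25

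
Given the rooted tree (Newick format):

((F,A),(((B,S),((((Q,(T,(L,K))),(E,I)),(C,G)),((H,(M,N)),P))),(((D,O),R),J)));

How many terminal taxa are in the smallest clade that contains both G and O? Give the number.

The MRCA of G and O is the node subtending (((B,S),((((Q,(T,(L,K))),(E,I)),(C,G)),((H,(M,N)),P))),(((D,O),R),J)).
That clade contains 18 terminal taxa: B, C, D, E, G, H, I, J, K, L, M, N, O, P, Q, R, S, T.

18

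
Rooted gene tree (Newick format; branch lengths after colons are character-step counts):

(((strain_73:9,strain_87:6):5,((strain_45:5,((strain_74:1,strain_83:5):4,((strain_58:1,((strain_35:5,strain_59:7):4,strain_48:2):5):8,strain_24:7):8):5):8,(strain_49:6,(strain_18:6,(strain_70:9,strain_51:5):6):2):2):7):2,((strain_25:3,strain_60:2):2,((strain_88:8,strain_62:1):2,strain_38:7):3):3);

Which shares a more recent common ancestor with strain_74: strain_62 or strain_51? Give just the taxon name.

The MRCA of strain_74 and strain_51 subtends ((strain_45,((strain_74,strain_83),((strain_58,((strain_35,strain_59),strain_48)),strain_24))),(strain_49,(strain_18,(strain_70,strain_51)))) (12 taxa).
The MRCA of strain_74 and strain_62 is the root, subtending the entire tree (19 taxa).
The first is nested inside the second, so strain_74 shares a more recent common ancestor with strain_51.

strain_51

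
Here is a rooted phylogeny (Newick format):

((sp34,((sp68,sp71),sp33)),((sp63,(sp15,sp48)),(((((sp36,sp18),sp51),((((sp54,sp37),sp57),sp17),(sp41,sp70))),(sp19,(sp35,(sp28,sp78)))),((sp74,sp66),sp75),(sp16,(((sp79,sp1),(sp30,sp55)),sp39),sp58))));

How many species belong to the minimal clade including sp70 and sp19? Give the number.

The MRCA of sp70 and sp19 is the node subtending ((((sp36,sp18),sp51),((((sp54,sp37),sp57),sp17),(sp41,sp70))),(sp19,(sp35,(sp28,sp78)))).
That clade contains 13 terminal taxa: sp17, sp18, sp19, sp28, sp35, sp36, sp37, sp41, sp51, sp54, sp57, sp70, sp78.

13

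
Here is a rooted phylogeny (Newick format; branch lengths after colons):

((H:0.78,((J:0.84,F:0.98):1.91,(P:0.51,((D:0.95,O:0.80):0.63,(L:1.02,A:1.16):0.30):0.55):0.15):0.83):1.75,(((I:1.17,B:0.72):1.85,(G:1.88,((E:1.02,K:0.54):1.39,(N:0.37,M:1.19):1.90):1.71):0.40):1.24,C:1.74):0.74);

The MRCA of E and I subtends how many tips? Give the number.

7

The MRCA of E and I is the node subtending ((I,B),(G,((E,K),(N,M)))).
That clade contains 7 terminal taxa: B, E, G, I, K, M, N.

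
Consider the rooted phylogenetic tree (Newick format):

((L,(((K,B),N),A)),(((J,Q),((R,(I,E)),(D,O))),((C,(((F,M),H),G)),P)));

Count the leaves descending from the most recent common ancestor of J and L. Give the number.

18

The MRCA of J and L is the root, so the clade is the entire tree.
That clade contains 18 terminal taxa: A, B, C, D, E, F, G, H, I, J, K, L, M, N, O, P, Q, R.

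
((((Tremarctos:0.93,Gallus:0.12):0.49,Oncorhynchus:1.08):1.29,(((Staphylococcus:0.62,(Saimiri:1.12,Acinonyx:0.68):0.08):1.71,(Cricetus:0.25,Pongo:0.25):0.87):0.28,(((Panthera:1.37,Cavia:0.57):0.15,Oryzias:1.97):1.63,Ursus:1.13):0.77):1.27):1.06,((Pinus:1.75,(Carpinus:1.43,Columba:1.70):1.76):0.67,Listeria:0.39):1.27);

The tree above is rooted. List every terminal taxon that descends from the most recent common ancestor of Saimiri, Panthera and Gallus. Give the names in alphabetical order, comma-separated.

Tracing Saimiri: it sits inside (Saimiri,Acinonyx).
Tracing Panthera: it sits inside (Panthera,Cavia).
Tracing Gallus: it sits inside (Tremarctos,Gallus).
The smallest clade enclosing all 3 is (((Tremarctos,Gallus),Oncorhynchus),(((Staphylococcus,(Saimiri,Acinonyx)),(Cricetus,Pongo)),(((Panthera,Cavia),Oryzias),Ursus))); the answer is its 12 terminal taxa in alphabetical order.

Acinonyx, Cavia, Cricetus, Gallus, Oncorhynchus, Oryzias, Panthera, Pongo, Saimiri, Staphylococcus, Tremarctos, Ursus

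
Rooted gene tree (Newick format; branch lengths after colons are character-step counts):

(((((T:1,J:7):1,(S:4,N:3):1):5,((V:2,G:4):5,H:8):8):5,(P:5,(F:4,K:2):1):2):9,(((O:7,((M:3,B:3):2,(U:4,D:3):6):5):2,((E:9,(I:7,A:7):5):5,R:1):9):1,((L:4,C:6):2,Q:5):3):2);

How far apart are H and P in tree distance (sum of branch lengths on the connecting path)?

28

The path runs H → … → MRCA → … → P; the MRCA is the node subtending ((((T,J),(S,N)),((V,G),H)),(P,(F,K))).
Branch lengths along that path: 8 + 8 + 5 + 2 + 5 = 28.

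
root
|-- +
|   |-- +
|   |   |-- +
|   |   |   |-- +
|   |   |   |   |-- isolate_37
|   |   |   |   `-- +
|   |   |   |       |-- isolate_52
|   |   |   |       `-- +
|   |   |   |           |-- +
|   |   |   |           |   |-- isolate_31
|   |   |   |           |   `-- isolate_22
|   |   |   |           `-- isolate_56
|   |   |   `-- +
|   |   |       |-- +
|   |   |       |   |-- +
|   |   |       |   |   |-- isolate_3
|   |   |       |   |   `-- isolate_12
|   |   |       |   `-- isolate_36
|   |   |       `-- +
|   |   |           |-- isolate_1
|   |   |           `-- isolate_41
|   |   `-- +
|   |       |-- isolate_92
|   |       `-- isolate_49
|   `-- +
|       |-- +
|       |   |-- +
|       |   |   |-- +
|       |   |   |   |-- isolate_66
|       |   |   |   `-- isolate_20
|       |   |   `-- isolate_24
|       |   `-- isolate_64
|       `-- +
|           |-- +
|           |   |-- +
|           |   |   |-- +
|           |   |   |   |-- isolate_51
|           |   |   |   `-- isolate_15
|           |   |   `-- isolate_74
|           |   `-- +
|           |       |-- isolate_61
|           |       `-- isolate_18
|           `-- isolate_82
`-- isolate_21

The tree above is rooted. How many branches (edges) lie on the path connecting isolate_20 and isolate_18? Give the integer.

The MRCA of isolate_20 and isolate_18 is the node subtending ((((isolate_66,isolate_20),isolate_24),isolate_64),((((isolate_51,isolate_15),isolate_74),(isolate_61,isolate_18)),isolate_82)).
From isolate_20 up to that node: 4 branches. From isolate_18 up to the same node: 4 branches. Total: 4 + 4 = 8.

8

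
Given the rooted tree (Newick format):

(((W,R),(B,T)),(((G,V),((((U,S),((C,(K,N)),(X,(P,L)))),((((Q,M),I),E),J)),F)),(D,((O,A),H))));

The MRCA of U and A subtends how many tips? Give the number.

20

The MRCA of U and A is the node subtending (((G,V),((((U,S),((C,(K,N)),(X,(P,L)))),((((Q,M),I),E),J)),F)),(D,((O,A),H))).
That clade contains 20 terminal taxa: A, C, D, E, F, G, H, I, J, K, L, M, N, O, P, Q, S, U, V, X.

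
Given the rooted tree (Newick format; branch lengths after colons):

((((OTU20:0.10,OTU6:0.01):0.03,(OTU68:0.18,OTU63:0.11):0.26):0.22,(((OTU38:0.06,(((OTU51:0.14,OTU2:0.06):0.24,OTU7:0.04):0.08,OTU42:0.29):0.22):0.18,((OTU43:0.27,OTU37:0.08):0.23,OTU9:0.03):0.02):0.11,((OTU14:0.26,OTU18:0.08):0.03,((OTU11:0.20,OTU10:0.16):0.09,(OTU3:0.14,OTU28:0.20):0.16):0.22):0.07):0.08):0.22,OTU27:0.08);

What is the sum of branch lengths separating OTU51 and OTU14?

1.33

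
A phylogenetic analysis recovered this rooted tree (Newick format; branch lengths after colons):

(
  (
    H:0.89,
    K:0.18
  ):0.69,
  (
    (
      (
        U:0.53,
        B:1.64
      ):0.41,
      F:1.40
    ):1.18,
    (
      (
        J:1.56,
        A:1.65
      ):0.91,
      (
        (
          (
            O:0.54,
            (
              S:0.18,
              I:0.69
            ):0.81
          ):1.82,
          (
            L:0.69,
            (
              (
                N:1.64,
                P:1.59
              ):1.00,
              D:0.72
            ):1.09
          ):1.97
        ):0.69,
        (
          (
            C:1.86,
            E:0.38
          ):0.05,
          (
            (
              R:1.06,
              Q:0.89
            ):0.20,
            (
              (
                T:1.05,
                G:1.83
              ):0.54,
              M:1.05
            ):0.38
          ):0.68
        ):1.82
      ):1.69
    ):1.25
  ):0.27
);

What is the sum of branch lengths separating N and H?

The path runs N → … → MRCA → … → H; the MRCA is the root of the tree.
Branch lengths along that path: 1.64 + 1.00 + 1.09 + 1.97 + 0.69 + 1.69 + 1.25 + 0.27 + 0.69 + 0.89 = 11.18.

11.18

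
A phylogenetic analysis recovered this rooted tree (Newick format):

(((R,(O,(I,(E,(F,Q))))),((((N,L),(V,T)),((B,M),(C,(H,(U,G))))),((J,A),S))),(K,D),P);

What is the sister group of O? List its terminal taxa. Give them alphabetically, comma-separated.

E, F, I, Q

O attaches to the tree at the node subtending (O,(I,(E,(F,Q)))).
The other lineage descending from that same node — the sister group — is (I,(E,(F,Q))); its 4 tips in alphabetical order are the answer.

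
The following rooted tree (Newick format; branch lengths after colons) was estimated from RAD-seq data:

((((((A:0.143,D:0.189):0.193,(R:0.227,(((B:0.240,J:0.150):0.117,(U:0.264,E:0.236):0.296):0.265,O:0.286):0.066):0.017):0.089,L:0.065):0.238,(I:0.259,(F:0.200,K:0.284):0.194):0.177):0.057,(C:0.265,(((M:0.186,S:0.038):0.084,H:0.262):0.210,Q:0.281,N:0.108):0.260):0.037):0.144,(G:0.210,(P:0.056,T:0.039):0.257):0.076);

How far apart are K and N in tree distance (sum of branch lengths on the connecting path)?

The path runs K → … → MRCA → … → N; the MRCA is the node subtending (((((A,D),(R,(((B,J),(U,E)),O))),L),(I,(F,K))),(C,(((M,S),H),Q,N))).
Branch lengths along that path: 0.284 + 0.194 + 0.177 + 0.057 + 0.037 + 0.260 + 0.108 = 1.117.

1.117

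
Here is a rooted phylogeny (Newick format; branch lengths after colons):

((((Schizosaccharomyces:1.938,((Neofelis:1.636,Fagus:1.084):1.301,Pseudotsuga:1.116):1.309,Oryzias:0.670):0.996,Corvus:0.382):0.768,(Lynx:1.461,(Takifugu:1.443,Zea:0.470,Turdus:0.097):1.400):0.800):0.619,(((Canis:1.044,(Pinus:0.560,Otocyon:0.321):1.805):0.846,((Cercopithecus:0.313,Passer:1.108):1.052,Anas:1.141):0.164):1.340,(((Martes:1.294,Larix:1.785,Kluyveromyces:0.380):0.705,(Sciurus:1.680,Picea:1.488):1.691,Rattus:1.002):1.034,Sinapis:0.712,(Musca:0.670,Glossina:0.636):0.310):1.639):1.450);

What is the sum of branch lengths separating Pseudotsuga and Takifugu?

The path runs Pseudotsuga → … → MRCA → … → Takifugu; the MRCA is the node subtending (((Schizosaccharomyces,((Neofelis,Fagus),Pseudotsuga),Oryzias),Corvus),(Lynx,(Takifugu,Zea,Turdus))).
Branch lengths along that path: 1.116 + 1.309 + 0.996 + 0.768 + 0.800 + 1.400 + 1.443 = 7.832.

7.832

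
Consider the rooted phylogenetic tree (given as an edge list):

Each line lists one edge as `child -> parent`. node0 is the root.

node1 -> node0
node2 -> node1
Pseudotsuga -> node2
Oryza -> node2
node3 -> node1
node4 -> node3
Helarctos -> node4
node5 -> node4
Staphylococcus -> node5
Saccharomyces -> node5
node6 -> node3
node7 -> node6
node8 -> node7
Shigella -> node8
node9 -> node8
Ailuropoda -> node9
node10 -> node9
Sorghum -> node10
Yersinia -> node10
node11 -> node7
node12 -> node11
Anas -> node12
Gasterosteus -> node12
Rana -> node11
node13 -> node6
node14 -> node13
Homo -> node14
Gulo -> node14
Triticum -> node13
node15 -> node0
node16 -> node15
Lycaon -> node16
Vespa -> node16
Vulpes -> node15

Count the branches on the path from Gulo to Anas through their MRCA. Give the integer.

7

The MRCA of Gulo and Anas is the node subtending (((Shigella,(Ailuropoda,(Sorghum,Yersinia))),((Anas,Gasterosteus),Rana)),((Homo,Gulo),Triticum)).
From Gulo up to that node: 3 branches. From Anas up to the same node: 4 branches. Total: 3 + 4 = 7.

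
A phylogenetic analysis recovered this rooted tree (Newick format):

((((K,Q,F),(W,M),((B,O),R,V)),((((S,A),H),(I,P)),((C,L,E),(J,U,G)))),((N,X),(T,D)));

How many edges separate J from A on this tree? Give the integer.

7

The MRCA of J and A is the node subtending ((((S,A),H),(I,P)),((C,L,E),(J,U,G))).
From J up to that node: 3 branches. From A up to the same node: 4 branches. Total: 3 + 4 = 7.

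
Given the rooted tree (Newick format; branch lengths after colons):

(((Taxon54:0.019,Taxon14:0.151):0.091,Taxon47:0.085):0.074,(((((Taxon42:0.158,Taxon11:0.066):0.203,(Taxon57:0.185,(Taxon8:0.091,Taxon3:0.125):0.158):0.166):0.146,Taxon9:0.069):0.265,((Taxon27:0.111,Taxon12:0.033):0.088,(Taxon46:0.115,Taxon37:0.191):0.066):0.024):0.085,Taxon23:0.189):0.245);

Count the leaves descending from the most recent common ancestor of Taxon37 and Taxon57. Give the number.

The MRCA of Taxon37 and Taxon57 is the node subtending ((((Taxon42,Taxon11),(Taxon57,(Taxon8,Taxon3))),Taxon9),((Taxon27,Taxon12),(Taxon46,Taxon37))).
That clade contains 10 terminal taxa: Taxon11, Taxon12, Taxon27, Taxon3, Taxon37, Taxon42, Taxon46, Taxon57, Taxon8, Taxon9.

10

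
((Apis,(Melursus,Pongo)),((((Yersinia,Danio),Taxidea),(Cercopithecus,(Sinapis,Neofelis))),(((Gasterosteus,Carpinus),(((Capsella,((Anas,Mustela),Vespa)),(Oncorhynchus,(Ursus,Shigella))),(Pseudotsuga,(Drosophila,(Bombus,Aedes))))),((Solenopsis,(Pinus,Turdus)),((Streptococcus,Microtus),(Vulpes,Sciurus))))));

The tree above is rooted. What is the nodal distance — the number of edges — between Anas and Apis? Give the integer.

The MRCA of Anas and Apis is the root of the tree.
From Anas up to that node: 9 branches. From Apis up to the same node: 2 branches. Total: 9 + 2 = 11.

11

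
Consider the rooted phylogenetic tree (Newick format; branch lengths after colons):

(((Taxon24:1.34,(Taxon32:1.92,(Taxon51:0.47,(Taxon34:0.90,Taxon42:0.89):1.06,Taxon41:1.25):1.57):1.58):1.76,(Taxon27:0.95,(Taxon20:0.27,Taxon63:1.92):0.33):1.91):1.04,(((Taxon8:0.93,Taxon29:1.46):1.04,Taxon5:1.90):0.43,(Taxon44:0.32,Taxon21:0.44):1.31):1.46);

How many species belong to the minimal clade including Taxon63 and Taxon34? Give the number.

The MRCA of Taxon63 and Taxon34 is the node subtending ((Taxon24,(Taxon32,(Taxon51,(Taxon34,Taxon42),Taxon41))),(Taxon27,(Taxon20,Taxon63))).
That clade contains 9 terminal taxa: Taxon20, Taxon24, Taxon27, Taxon32, Taxon34, Taxon41, Taxon42, Taxon51, Taxon63.

9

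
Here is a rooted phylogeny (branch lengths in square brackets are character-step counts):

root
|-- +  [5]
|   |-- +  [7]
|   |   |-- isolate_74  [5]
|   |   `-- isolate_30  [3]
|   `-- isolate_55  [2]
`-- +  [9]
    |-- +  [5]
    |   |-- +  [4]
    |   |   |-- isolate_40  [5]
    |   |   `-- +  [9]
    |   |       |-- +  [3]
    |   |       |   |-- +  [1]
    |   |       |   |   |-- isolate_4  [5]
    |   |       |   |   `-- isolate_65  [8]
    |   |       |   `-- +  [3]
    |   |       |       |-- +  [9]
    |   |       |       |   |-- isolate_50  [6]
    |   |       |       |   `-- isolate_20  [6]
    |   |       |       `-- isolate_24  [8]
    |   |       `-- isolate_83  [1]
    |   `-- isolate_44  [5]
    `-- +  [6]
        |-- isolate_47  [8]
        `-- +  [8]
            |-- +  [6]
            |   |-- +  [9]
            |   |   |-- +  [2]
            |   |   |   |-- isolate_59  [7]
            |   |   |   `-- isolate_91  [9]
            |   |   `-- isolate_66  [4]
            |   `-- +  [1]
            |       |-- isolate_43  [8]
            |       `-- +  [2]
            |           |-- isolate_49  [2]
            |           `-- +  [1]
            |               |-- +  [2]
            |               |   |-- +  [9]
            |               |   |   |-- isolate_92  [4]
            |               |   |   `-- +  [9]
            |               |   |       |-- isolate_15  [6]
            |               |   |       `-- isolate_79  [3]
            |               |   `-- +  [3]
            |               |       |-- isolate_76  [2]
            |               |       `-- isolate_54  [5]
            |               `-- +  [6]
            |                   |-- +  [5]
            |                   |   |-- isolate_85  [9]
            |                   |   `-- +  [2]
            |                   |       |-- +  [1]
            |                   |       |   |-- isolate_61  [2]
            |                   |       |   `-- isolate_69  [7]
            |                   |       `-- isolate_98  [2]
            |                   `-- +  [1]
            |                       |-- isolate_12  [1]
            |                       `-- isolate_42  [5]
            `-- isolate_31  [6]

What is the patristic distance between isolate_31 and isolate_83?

The path runs isolate_31 → … → MRCA → … → isolate_83; the MRCA is the node subtending (((isolate_40,(((isolate_4,isolate_65),((isolate_50,isolate_20),isolate_24)),isolate_83)),isolate_44),(isolate_47,((((isolate_59,isolate_91),isolate_66),(isolate_43,(isolate_49,(((isolate_92,(isolate_15,isolate_79)),(isolate_76,isolate_54)),((isolate_85,((isolate_61,isolate_69),isolate_98)),(isolate_12,isolate_42)))))),isolate_31))).
Branch lengths along that path: 6 + 8 + 6 + 5 + 4 + 9 + 1 = 39.

39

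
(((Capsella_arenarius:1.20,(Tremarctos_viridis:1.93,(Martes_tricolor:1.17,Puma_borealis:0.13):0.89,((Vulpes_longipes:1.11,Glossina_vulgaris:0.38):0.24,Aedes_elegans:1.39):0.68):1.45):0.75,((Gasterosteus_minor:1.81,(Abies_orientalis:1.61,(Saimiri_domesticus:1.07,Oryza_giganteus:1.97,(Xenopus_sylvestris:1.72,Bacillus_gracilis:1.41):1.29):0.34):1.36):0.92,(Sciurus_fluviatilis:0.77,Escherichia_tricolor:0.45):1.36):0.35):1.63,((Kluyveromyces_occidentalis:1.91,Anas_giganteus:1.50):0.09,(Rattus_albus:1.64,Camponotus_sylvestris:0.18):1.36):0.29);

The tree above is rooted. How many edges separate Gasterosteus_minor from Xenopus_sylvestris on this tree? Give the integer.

5

The MRCA of Gasterosteus_minor and Xenopus_sylvestris is the node subtending (Gasterosteus_minor,(Abies_orientalis,(Saimiri_domesticus,Oryza_giganteus,(Xenopus_sylvestris,Bacillus_gracilis)))).
From Gasterosteus_minor up to that node: 1 branch. From Xenopus_sylvestris up to the same node: 4 branches. Total: 1 + 4 = 5.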